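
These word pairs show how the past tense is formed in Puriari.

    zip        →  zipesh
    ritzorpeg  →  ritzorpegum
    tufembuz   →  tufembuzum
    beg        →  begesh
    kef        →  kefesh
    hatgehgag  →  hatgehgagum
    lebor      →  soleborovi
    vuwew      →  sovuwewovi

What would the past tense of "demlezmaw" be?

beg and hatgehgag both end in -g yet inflect differently (begesh, hatgehgagum), so the final letter is not what conditions the rule; the number of vowels is.
"demlezmaw" has 3 vowels. The stems with 3 vowels (hatgehgag → hatgehgagum, ritzorpeg → ritzorpegum, tufembuz → tufembuzum) add -um.
The other patterns: stems with 1 vowel add -esh; stems with 2 vowels add so- … -ovi around the stem.
So demlezmaw → demlezmawum.

demlezmawum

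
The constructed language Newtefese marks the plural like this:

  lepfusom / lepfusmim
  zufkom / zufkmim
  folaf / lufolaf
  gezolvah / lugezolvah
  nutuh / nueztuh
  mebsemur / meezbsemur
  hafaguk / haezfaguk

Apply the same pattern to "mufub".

muezfub

gezolvah and nutuh both end in -h yet inflect differently (lugezolvah, nueztuh), so the final letter is not what conditions the rule; the last vowel is.
"mufub" has last vowel 'u'. The stems whose last vowel is 'u' (nutuh → nueztuh, mebsemur → meezbsemur, hafaguk → haezfaguk) insert -ez- after the first vowel.
So mufub → muezfub.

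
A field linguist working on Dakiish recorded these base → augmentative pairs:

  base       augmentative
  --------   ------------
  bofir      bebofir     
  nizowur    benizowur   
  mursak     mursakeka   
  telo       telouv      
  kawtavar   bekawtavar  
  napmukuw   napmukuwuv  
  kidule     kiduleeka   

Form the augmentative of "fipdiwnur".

befipdiwnur

"fipdiwnur" ends in -r. The stems ending in -r (nizowur → benizowur, kawtavar → bekawtavar, bofir → bebofir) add the prefix be-.
The other patterns: stems ending in -o or -w add -uv; stems ending in -e or -k add -eka.
So fipdiwnur → befipdiwnur.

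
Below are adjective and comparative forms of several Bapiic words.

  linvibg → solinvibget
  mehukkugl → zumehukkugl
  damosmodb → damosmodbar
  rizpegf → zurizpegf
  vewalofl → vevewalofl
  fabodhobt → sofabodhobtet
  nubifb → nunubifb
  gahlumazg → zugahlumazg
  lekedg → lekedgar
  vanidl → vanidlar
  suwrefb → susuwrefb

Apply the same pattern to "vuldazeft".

"vuldazeft" has second-to-last letter 'f'. The stems whose second-to-last letter is 'f' (vewalofl → vevewalofl, suwrefb → susuwrefb, nubifb → nunubifb) repeat the first consonant+vowel as a prefix.
The other patterns: stems whose second-to-last letter is 'd' add -ar; stems whose second-to-last letter is 'b' add so- … -et around the stem; stems whose second-to-last letter is 'g' or 'z' add the prefix zu-.
So vuldazeft → vuvuldazeft.

vuvuldazeft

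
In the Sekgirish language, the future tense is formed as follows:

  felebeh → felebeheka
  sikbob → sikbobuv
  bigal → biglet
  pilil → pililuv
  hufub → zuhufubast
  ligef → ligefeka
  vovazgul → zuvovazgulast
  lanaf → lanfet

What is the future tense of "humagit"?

humagituv

lanaf and ligef both end in -f yet inflect differently (lanfet, ligefeka), so the final letter is not what conditions the rule; the last vowel is.
"humagit" has last vowel 'i'. The one such stem in the data (pilil → pililuv) adds -uv, so the same rule applies.
The other patterns: stems whose last vowel is 'a' delete the last vowel and add -et; stems whose last vowel is 'e' add -eka; stems whose last vowel is 'u' add zu- … -ast around the stem.
So humagit → humagituv.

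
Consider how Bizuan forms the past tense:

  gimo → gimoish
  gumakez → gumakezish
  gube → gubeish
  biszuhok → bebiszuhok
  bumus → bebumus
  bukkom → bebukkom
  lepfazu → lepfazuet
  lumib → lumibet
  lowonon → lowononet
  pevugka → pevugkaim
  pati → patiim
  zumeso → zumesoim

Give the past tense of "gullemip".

gimo and zumeso both end in -o yet inflect differently (gimoish, zumesoim), so the final letter is not what conditions the rule; the first letter is.
"gullemip" begins with g-. The stems beginning with g- (gimo → gimoish, gumakez → gumakezish, gube → gubeish) add -ish.
The other patterns: stems beginning with b- add the prefix be-; stems beginning with l- add -et; stems beginning with p- or z- add -im.
So gullemip → gullemipish.

gullemipish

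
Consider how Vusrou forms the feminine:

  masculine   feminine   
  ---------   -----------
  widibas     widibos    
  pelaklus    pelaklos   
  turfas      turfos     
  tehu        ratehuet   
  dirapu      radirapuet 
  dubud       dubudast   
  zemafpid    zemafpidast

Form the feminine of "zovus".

pelaklus and tehu both have last vowel 'u' yet inflect differently (pelaklos, ratehuet), so the last vowel is not what conditions the rule; the final letter is.
"zovus" ends in -s. The stems ending in -s (widibas → widibos, pelaklus → pelaklos, turfas → turfos) change the last vowel to 'o'.
The other patterns: stems ending in -u add ra- … -et around the stem; stems ending in -d add -ast.
So zovus → zovos.

zovos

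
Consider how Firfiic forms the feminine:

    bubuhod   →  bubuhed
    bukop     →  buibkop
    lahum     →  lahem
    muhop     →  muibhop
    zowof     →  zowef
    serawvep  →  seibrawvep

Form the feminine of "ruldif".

ruldef

bukop and zowof both have last vowel 'o' yet inflect differently (buibkop, zowef), so the last vowel is not what conditions the rule; the final letter is.
"ruldif" ends in -f. The one such stem in the data (zowof → zowef) changes the last vowel to 'e' (as do bubuhod, lahum), so the same rule applies.
So ruldif → ruldef.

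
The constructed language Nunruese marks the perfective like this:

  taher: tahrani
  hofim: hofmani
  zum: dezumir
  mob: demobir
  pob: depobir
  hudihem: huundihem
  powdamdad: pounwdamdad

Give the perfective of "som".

desomir

zum and hofim both end in -m yet inflect differently (dezumir, hofmani), so the final letter is not what conditions the rule; the number of vowels is.
"som" has 1 vowel. The stems with 1 vowel (mob → demobir, zum → dezumir, pob → depobir) add de- … -ir around the stem.
The other patterns: stems with 2 vowels delete the last vowel and add -ani; stems with 3 vowels insert -un- after the first vowel.
So som → desomir.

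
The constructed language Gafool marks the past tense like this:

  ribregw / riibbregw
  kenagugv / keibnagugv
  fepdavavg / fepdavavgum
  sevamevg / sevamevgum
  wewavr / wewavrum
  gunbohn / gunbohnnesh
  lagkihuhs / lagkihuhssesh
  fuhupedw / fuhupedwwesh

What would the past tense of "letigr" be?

ribregw and fuhupedw both end in -w yet inflect differently (riibbregw, fuhupedwwesh), so the final letter is not what conditions the rule; the second-to-last letter is.
"letigr" has second-to-last letter 'g'. The stems whose second-to-last letter is 'g' (ribregw → riibbregw, kenagugv → keibnagugv) insert -ib- after the first vowel.
The other patterns: stems whose second-to-last letter is 'v' add -um; stems whose second-to-last letter is 'd' or 'h' double the final consonant and add -esh.
So letigr → leibtigr.

leibtigr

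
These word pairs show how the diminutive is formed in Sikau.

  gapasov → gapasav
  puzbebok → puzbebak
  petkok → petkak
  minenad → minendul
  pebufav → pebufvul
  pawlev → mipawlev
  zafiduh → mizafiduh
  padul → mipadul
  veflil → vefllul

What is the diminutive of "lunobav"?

"lunobav" has last vowel 'a'. The stems whose last vowel is 'a' (pebufav → pebufvul, minenad → minendul) delete the last vowel and add -ul.
The other patterns: stems whose last vowel is 'o' change the last vowel to 'a'; stems whose last vowel is 'e' or 'u' add the prefix mi-.
So lunobav → lunobvul.

lunobvul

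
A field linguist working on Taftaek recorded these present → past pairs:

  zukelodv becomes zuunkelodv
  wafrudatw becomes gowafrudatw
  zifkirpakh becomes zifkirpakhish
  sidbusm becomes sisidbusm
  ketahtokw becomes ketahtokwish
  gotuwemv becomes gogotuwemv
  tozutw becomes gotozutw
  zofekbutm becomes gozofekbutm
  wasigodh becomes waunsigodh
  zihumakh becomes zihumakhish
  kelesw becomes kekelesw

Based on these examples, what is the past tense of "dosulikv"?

dosulikvish

ketahtokw and wafrudatw both end in -w yet inflect differently (ketahtokwish, gowafrudatw), so the final letter is not what conditions the rule; the second-to-last letter is.
"dosulikv" has second-to-last letter 'k'. The stems whose second-to-last letter is 'k' (zihumakh → zihumakhish, zifkirpakh → zifkirpakhish, ketahtokw → ketahtokwish) add -ish.
So dosulikv → dosulikvish.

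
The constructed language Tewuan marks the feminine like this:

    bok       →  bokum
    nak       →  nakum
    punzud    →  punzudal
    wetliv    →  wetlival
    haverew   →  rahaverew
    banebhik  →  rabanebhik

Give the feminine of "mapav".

mapaval

bok and banebhik both end in -k yet inflect differently (bokum, rabanebhik), so the final letter is not what conditions the rule; the number of vowels is.
"mapav" has 2 vowels. The stems with 2 vowels (punzud → punzudal, wetliv → wetlival) add -al.
The other patterns: stems with 1 vowel add -um; stems with 3 vowels add the prefix ra-.
So mapav → mapaval.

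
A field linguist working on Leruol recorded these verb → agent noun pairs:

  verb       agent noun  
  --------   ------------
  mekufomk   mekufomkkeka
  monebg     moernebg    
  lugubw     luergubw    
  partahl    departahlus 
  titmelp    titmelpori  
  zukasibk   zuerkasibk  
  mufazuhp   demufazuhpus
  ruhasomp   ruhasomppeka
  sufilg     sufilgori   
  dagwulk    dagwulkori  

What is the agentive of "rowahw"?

derowahwus

"rowahw" has second-to-last letter 'h'. The stems whose second-to-last letter is 'h' (partahl → departahlus, mufazuhp → demufazuhpus) add de- … -us around the stem.
So rowahw → derowahwus.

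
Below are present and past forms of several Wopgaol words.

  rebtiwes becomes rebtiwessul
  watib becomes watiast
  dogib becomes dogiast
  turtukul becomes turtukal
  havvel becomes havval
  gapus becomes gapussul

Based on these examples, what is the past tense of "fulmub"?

"fulmub" ends in -b. The stems ending in -b (watib → watiast, dogib → dogiast) drop the final letter and add -ast.
The other patterns: stems ending in -s double the final consonant and add -ul; stems ending in -l change the last vowel to 'a'.
So fulmub → fulmuast.

fulmuast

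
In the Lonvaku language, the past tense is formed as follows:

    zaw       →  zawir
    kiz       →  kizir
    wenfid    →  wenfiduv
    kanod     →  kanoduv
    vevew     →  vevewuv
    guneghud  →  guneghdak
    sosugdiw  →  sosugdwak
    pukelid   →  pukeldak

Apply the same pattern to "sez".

zaw and vevew both end in -w yet inflect differently (zawir, vevewuv), so the final letter is not what conditions the rule; the number of vowels is.
"sez" has 1 vowel. The stems with 1 vowel (zaw → zawir, kiz → kizir) add -ir.
The other patterns: stems with 2 vowels add -uv; stems with 3 vowels delete the last vowel and add -ak.
So sez → sezir.

sezir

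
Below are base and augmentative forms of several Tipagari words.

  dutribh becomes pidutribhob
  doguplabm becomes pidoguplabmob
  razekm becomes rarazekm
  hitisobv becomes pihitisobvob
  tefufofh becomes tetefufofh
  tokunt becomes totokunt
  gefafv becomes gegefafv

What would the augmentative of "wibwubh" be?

piwibwubhob

doguplabm and razekm both end in -m yet inflect differently (pidoguplabmob, rarazekm), so the final letter is not what conditions the rule; the second-to-last letter is.
"wibwubh" has second-to-last letter 'b'. The stems whose second-to-last letter is 'b' (hitisobv → pihitisobvob, dutribh → pidutribhob, doguplabm → pidoguplabmob) add pi- … -ob around the stem.
So wibwubh → piwibwubhob.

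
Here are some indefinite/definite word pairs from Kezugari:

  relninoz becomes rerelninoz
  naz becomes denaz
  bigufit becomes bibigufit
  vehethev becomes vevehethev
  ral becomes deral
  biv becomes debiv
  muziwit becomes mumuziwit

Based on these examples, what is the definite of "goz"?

relninoz and naz both end in -z yet inflect differently (rerelninoz, denaz), so the final letter is not what conditions the rule; the number of vowels is.
"goz" has 1 vowel. The stems with 1 vowel (naz → denaz, biv → debiv, ral → deral) add the prefix de-.
The other pattern: stems with 3 vowels repeat the first consonant+vowel as a prefix.
So goz → degoz.

degoz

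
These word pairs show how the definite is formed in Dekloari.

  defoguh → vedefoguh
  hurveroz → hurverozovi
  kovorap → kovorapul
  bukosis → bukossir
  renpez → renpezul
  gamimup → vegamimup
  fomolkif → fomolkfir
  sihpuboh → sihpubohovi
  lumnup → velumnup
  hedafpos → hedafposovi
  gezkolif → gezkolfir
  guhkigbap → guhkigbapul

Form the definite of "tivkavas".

defoguh and sihpuboh both end in -h yet inflect differently (vedefoguh, sihpubohovi), so the final letter is not what conditions the rule; the last vowel is.
"tivkavas" has last vowel 'a'. The stems whose last vowel is 'a' (guhkigbap → guhkigbapul, kovorap → kovorapul) add -ul.
The other patterns: stems whose last vowel is 'u' add the prefix ve-; stems whose last vowel is 'i' delete the last vowel and add -ir; stems whose last vowel is 'o' add -ovi.
So tivkavas → tivkavasul.

tivkavasul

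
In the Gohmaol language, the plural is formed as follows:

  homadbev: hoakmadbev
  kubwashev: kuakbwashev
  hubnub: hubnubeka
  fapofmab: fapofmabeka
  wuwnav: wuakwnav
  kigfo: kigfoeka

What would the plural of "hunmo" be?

wuwnav and fapofmab both have last vowel 'a' yet inflect differently (wuakwnav, fapofmabeka), so the last vowel is not what conditions the rule; the final letter is.
"hunmo" ends in -o. The one such stem in the data (kigfo → kigfoeka) adds -eka, so the same rule applies.
The other pattern: stems ending in -v insert -ak- after the first vowel.
So hunmo → hunmoeka.

hunmoeka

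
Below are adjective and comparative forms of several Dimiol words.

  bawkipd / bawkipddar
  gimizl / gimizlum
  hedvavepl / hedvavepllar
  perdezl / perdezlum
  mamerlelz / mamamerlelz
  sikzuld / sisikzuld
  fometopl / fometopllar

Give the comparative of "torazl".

torazlum

perdezl and fometopl both end in -l yet inflect differently (perdezlum, fometopllar), so the final letter is not what conditions the rule; the second-to-last letter is.
"torazl" has second-to-last letter 'z'. The stems whose second-to-last letter is 'z' (perdezl → perdezlum, gimizl → gimizlum) add -um.
The other patterns: stems whose second-to-last letter is 'p' double the final consonant and add -ar; stems whose second-to-last letter is 'l' repeat the first consonant+vowel as a prefix.
So torazl → torazlum.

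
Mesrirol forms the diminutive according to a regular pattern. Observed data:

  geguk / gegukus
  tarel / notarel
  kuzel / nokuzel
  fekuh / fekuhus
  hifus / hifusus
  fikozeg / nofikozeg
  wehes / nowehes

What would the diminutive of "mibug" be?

wehes and hifus both end in -s yet inflect differently (nowehes, hifusus), so the final letter is not what conditions the rule; the last vowel is.
"mibug" has last vowel 'u'. The stems whose last vowel is 'u' (hifus → hifusus, fekuh → fekuhus, geguk → gegukus) add -us.
So mibug → mibugus.

mibugus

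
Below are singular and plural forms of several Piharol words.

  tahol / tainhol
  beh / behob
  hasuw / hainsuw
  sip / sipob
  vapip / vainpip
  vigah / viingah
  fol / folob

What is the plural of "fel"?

vigah and beh both end in -h yet inflect differently (viingah, behob), so the final letter is not what conditions the rule; the number of vowels is.
"fel" has 1 vowel. The stems with 1 vowel (beh → behob, sip → sipob, fol → folob) add -ob.
So fel → felob.

felob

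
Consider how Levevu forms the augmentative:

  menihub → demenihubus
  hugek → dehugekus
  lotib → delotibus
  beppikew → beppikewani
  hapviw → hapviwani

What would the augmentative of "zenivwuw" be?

zenivwuwani

hapviw and lotib both have last vowel 'i' yet inflect differently (hapviwani, delotibus), so the last vowel is not what conditions the rule; the final letter is.
"zenivwuw" ends in -w. The stems ending in -w (hapviw → hapviwani, beppikew → beppikewani) add -ani.
So zenivwuw → zenivwuwani.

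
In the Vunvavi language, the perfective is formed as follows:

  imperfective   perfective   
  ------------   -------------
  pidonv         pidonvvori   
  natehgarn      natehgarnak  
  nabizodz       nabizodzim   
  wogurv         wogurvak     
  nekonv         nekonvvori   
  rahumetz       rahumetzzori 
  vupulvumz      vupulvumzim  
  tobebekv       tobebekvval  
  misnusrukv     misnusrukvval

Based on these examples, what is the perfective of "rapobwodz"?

wogurv and misnusrukv both end in -v yet inflect differently (wogurvak, misnusrukvval), so the final letter is not what conditions the rule; the second-to-last letter is.
"rapobwodz" has second-to-last letter 'd'. The one such stem in the data (nabizodz → nabizodzim) adds -im, so the same rule applies.
The other patterns: stems whose second-to-last letter is 'r' add -ak; stems whose second-to-last letter is 'k' double the final consonant and add -al; stems whose second-to-last letter is 'n' or 't' double the final consonant and add -ori.
So rapobwodz → rapobwodzim.

rapobwodzim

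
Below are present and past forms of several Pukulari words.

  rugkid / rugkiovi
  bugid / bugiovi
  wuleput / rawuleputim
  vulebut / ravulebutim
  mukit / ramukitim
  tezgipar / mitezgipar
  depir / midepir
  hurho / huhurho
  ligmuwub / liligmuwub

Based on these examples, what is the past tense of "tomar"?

mitomar

rugkid and mukit both have last vowel 'i' yet inflect differently (rugkiovi, ramukitim), so the last vowel is not what conditions the rule; the final letter is.
"tomar" ends in -r. The stems ending in -r (tezgipar → mitezgipar, depir → midepir) add the prefix mi-.
The other patterns: stems ending in -d drop the final letter and add -ovi; stems ending in -t add ra- … -im around the stem; stems ending in -b or -o repeat the first consonant+vowel as a prefix.
So tomar → mitomar.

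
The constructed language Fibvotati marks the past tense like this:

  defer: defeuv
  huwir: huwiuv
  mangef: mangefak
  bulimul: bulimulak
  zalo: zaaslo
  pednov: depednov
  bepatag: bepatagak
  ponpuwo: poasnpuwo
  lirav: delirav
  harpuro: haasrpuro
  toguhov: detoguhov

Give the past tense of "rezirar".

toguhov and ponpuwo both have last vowel 'o' yet inflect differently (detoguhov, poasnpuwo), so the last vowel is not what conditions the rule; the final letter is.
"rezirar" ends in -r. The stems ending in -r (huwir → huwiuv, defer → defeuv) drop the final letter and add -uv.
The other patterns: stems ending in -v add the prefix de-; stems ending in -o insert -as- after the first vowel; stems ending in -f, -g or -l add -ak.
So rezirar → rezirauv.

rezirauv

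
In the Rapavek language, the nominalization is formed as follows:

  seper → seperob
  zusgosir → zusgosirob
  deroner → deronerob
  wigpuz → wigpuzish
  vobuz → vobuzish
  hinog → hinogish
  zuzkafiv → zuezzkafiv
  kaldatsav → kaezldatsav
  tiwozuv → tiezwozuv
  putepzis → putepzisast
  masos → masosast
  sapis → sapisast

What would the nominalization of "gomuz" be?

zusgosir and zuzkafiv both have last vowel 'i' yet inflect differently (zusgosirob, zuezzkafiv), so the last vowel is not what conditions the rule; the final letter is.
"gomuz" ends in -z. The stems ending in -z (wigpuz → wigpuzish, vobuz → vobuzish) add -ish.
So gomuz → gomuzish.

gomuzish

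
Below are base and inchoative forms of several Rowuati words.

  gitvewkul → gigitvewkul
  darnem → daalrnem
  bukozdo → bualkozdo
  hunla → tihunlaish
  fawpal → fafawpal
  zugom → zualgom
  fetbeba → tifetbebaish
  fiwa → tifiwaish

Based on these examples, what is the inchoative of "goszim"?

goalszim

fawpal and fiwa both have last vowel 'a' yet inflect differently (fafawpal, tifiwaish), so the last vowel is not what conditions the rule; the final letter is.
"goszim" ends in -m. The stems ending in -m (darnem → daalrnem, zugom → zualgom) insert -al- after the first vowel.
So goszim → goalszim.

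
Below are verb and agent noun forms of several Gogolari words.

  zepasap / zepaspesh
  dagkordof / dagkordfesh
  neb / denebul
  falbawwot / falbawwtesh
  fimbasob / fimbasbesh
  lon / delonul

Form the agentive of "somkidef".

"somkidef" has 3 vowels. The stems with 3 vowels (dagkordof → dagkordfesh, fimbasob → fimbasbesh, falbawwot → falbawwtesh) delete the last vowel and add -esh.
The other pattern: stems with 1 vowel add de- … -ul around the stem.
So somkidef → somkidfesh.

somkidfesh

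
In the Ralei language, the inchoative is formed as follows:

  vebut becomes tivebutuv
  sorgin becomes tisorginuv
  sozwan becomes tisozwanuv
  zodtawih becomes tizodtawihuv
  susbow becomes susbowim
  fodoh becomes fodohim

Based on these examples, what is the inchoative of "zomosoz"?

fodoh and zodtawih both end in -h yet inflect differently (fodohim, tizodtawihuv), so the final letter is not what conditions the rule; the last vowel is.
"zomosoz" has last vowel 'o'. The stems whose last vowel is 'o' (fodoh → fodohim, susbow → susbowim) add -im.
The other pattern: stems whose last vowel is 'a', 'i' or 'u' add ti- … -uv around the stem.
So zomosoz → zomosozim.

zomosozim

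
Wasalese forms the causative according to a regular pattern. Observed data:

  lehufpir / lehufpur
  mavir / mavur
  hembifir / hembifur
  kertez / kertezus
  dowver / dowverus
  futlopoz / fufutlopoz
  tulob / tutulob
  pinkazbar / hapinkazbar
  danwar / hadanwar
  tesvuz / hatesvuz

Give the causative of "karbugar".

"karbugar" has last vowel 'a'. The stems whose last vowel is 'a' (pinkazbar → hapinkazbar, danwar → hadanwar) add the prefix ha-.
The other patterns: stems whose last vowel is 'i' change the last vowel to 'u'; stems whose last vowel is 'e' add -us; stems whose last vowel is 'o' repeat the first consonant+vowel as a prefix.
So karbugar → hakarbugar.

hakarbugar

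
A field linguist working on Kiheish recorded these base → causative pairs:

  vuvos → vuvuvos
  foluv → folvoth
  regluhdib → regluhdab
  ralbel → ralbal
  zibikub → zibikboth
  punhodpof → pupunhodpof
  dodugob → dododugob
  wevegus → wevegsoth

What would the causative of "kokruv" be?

kokrvoth

"kokruv" has last vowel 'u'. The stems whose last vowel is 'u' (zibikub → zibikboth, foluv → folvoth, wevegus → wevegsoth) delete the last vowel and add -oth.
So kokruv → kokrvoth.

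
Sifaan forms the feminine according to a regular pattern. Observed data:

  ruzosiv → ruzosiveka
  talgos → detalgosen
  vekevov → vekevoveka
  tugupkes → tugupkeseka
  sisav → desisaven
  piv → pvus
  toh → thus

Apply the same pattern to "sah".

shus

piv and sisav both end in -v yet inflect differently (pvus, desisaven), so the final letter is not what conditions the rule; the number of vowels is.
"sah" has 1 vowel. The stems with 1 vowel (piv → pvus, toh → thus) delete the last vowel and add -us.
The other patterns: stems with 2 vowels add de- … -en around the stem; stems with 3 vowels add -eka.
So sah → shus.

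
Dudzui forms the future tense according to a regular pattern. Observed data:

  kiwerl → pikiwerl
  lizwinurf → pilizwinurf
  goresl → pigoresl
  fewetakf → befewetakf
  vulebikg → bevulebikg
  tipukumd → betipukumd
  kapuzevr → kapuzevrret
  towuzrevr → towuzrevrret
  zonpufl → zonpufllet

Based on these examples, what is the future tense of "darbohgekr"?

lizwinurf and fewetakf both end in -f yet inflect differently (pilizwinurf, befewetakf), so the final letter is not what conditions the rule; the second-to-last letter is.
"darbohgekr" has second-to-last letter 'k'. The stems whose second-to-last letter is 'k' (fewetakf → befewetakf, vulebikg → bevulebikg) add the prefix be-.
So darbohgekr → bedarbohgekr.

bedarbohgekr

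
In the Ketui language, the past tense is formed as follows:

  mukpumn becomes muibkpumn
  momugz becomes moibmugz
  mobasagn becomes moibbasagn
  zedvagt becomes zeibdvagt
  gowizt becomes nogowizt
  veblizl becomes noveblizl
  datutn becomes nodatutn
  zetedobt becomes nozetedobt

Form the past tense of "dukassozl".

zedvagt and gowizt both end in -t yet inflect differently (zeibdvagt, nogowizt), so the final letter is not what conditions the rule; the second-to-last letter is.
"dukassozl" has second-to-last letter 'z'. The stems whose second-to-last letter is 'z' (gowizt → nogowizt, veblizl → noveblizl) add the prefix no-.
The other pattern: stems whose second-to-last letter is 'g' or 'm' insert -ib- after the first vowel.
So dukassozl → nodukassozl.

nodukassozl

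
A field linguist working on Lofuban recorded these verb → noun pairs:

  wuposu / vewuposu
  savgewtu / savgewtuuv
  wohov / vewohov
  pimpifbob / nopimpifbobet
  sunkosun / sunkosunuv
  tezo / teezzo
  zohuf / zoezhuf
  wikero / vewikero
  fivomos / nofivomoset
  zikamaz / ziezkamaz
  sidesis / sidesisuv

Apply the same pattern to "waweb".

"waweb" begins with w-. The stems beginning with w- (wohov → vewohov, wikero → vewikero, wuposu → vewuposu) add the prefix ve-.
The other patterns: stems beginning with f- or p- add no- … -et around the stem; stems beginning with s- add -uv; stems beginning with t- or z- insert -ez- after the first vowel.
So waweb → vewaweb.

vewaweb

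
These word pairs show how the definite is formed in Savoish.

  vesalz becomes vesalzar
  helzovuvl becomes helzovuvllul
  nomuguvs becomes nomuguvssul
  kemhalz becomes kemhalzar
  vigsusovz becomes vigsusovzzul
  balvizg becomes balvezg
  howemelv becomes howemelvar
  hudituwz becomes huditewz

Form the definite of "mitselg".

kemhalz and vigsusovz both end in -z yet inflect differently (kemhalzar, vigsusovzzul), so the final letter is not what conditions the rule; the second-to-last letter is.
"mitselg" has second-to-last letter 'l'. The stems whose second-to-last letter is 'l' (kemhalz → kemhalzar, howemelv → howemelvar, vesalz → vesalzar) add -ar.
So mitselg → mitselgar.

mitselgar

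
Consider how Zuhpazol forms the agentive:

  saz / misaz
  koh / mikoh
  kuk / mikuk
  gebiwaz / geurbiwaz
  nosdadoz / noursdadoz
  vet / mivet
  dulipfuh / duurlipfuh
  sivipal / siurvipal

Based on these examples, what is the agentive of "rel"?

saz and nosdadoz both end in -z yet inflect differently (misaz, noursdadoz), so the final letter is not what conditions the rule; the number of vowels is.
"rel" has 1 vowel. The stems with 1 vowel (kuk → mikuk, koh → mikoh, saz → misaz) add the prefix mi-.
So rel → mirel.

mirel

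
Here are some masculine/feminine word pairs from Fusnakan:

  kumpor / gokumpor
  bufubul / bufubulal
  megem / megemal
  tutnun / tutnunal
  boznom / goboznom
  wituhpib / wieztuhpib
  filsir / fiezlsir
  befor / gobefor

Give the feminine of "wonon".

gowonon

"wonon" has last vowel 'o'. The stems whose last vowel is 'o' (befor → gobefor, kumpor → gokumpor, boznom → goboznom) add the prefix go-.
So wonon → gowonon.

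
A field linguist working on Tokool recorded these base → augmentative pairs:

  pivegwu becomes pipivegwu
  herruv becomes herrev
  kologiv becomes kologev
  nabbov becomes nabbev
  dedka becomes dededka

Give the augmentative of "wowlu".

wowowlu

herruv and pivegwu both have last vowel 'u' yet inflect differently (herrev, pipivegwu), so the last vowel is not what conditions the rule; whether the stem ends in a vowel or a consonant is.
"wowlu" ends in a vowel. The stems ending in a vowel (dedka → dededka, pivegwu → pipivegwu) repeat the first consonant+vowel as a prefix.
The other pattern: stems ending in a consonant change the last vowel to 'e'.
So wowlu → wowowlu.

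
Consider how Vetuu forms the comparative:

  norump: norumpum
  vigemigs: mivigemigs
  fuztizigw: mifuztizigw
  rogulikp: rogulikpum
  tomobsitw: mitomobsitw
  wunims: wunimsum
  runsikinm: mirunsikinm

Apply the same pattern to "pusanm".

mipusanm

wunims and vigemigs both end in -s yet inflect differently (wunimsum, mivigemigs), so the final letter is not what conditions the rule; the second-to-last letter is.
"pusanm" has second-to-last letter 'n'. The one such stem in the data (runsikinm → mirunsikinm) adds the prefix mi-, so the same rule applies.
The other pattern: stems whose second-to-last letter is 'k' or 'm' add -um.
So pusanm → mipusanm.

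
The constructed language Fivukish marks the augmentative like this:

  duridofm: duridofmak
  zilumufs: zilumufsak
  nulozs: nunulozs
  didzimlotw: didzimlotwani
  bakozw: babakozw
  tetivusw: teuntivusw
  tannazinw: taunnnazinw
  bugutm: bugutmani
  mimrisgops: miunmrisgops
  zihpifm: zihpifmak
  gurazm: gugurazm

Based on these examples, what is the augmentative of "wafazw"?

didzimlotw and bakozw both end in -w yet inflect differently (didzimlotwani, babakozw), so the final letter is not what conditions the rule; the second-to-last letter is.
"wafazw" has second-to-last letter 'z'. The stems whose second-to-last letter is 'z' (bakozw → babakozw, nulozs → nunulozs, gurazm → gugurazm) repeat the first consonant+vowel as a prefix.
The other patterns: stems whose second-to-last letter is 't' add -ani; stems whose second-to-last letter is 'f' add -ak; stems whose second-to-last letter is 'n', 'p' or 's' insert -un- after the first vowel.
So wafazw → wawafazw.

wawafazw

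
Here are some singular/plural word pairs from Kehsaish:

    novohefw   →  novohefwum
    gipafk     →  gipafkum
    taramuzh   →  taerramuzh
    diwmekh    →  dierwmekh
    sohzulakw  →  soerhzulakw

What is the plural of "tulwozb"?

novohefw and sohzulakw both end in -w yet inflect differently (novohefwum, soerhzulakw), so the final letter is not what conditions the rule; the second-to-last letter is.
"tulwozb" has second-to-last letter 'z'. The one such stem in the data (taramuzh → taerramuzh) inserts -er- after the first vowel (as do diwmekh, sohzulakw), so the same rule applies.
The other pattern: stems whose second-to-last letter is 'f' add -um.
So tulwozb → tuerlwozb.

tuerlwozb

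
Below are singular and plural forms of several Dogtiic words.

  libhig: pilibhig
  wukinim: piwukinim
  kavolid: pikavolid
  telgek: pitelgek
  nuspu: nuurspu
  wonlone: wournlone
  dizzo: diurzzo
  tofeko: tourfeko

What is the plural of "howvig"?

pihowvig

"howvig" ends in a consonant. The stems ending in a consonant (libhig → pilibhig, wukinim → piwukinim, kavolid → pikavolid) add the prefix pi-.
So howvig → pihowvig.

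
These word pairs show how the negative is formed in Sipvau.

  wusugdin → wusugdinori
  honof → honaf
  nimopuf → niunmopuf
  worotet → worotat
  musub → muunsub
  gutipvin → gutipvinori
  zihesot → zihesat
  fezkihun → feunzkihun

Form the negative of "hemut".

"hemut" has last vowel 'u'. The stems whose last vowel is 'u' (musub → muunsub, fezkihun → feunzkihun, nimopuf → niunmopuf) insert -un- after the first vowel.
So hemut → heunmut.

heunmut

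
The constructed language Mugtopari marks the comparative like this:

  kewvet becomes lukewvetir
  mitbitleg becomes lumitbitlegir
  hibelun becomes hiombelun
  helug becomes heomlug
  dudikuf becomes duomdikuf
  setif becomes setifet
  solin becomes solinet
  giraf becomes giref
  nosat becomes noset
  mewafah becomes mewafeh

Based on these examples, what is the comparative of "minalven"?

luminalvenir

mitbitleg and helug both end in -g yet inflect differently (lumitbitlegir, heomlug), so the final letter is not what conditions the rule; the last vowel is.
"minalven" has last vowel 'e'. The stems whose last vowel is 'e' (kewvet → lukewvetir, mitbitleg → lumitbitlegir) add lu- … -ir around the stem.
The other patterns: stems whose last vowel is 'u' insert -om- after the first vowel; stems whose last vowel is 'i' add -et; stems whose last vowel is 'a' change the last vowel to 'e'.
So minalven → luminalvenir.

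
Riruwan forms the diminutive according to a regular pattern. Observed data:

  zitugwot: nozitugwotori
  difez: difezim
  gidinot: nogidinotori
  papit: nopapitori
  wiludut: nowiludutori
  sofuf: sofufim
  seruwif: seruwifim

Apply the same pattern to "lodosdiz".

lodosdizim

"lodosdiz" ends in -z. The one such stem in the data (difez → difezim) adds -im, so the same rule applies.
The other pattern: stems ending in -t add no- … -ori around the stem.
So lodosdiz → lodosdizim.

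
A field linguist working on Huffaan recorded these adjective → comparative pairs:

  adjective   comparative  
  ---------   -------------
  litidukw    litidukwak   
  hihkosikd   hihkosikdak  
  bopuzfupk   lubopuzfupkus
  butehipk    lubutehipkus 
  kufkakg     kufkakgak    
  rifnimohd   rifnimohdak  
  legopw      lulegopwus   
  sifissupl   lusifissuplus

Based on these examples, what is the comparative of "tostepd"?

lutostepdus

legopw and litidukw both end in -w yet inflect differently (lulegopwus, litidukwak), so the final letter is not what conditions the rule; the second-to-last letter is.
"tostepd" has second-to-last letter 'p'. The stems whose second-to-last letter is 'p' (bopuzfupk → lubopuzfupkus, legopw → lulegopwus, butehipk → lubutehipkus) add lu- … -us around the stem.
So tostepd → lutostepdus.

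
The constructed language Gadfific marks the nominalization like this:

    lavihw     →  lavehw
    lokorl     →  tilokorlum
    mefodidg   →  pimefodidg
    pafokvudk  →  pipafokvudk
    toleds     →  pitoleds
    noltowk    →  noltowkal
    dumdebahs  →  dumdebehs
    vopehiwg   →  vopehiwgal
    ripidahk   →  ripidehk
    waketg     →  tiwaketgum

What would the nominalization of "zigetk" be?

dumdebahs and toleds both end in -s yet inflect differently (dumdebehs, pitoleds), so the final letter is not what conditions the rule; the second-to-last letter is.
"zigetk" has second-to-last letter 't'. The one such stem in the data (waketg → tiwaketgum) adds ti- … -um around the stem, so the same rule applies.
So zigetk → tizigetkum.

tizigetkum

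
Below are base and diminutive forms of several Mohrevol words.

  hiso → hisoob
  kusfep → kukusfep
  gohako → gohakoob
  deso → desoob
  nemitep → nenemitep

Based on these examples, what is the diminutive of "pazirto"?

deso and kusfep both have 2 vowels yet inflect differently (desoob, kukusfep), so the number of vowels is not what conditions the rule; the final letter is.
"pazirto" ends in -o. The stems ending in -o (deso → desoob, hiso → hisoob, gohako → gohakoob) add -ob.
So pazirto → pazirtoob.

pazirtoob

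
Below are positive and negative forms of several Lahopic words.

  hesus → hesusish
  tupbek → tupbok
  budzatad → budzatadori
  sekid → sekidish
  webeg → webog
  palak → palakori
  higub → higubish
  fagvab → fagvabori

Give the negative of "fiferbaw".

fiferbawori

tupbek and palak both end in -k yet inflect differently (tupbok, palakori), so the final letter is not what conditions the rule; the last vowel is.
"fiferbaw" has last vowel 'a'. The stems whose last vowel is 'a' (budzatad → budzatadori, palak → palakori, fagvab → fagvabori) add -ori.
The other patterns: stems whose last vowel is 'e' change the last vowel to 'o'; stems whose last vowel is 'i' or 'u' add -ish.
So fiferbaw → fiferbawori.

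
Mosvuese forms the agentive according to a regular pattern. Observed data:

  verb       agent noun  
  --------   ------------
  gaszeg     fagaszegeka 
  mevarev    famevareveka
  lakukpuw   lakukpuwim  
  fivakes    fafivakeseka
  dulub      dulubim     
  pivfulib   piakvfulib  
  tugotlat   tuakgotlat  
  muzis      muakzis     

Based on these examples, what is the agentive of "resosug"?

resosugim

fivakes and muzis both end in -s yet inflect differently (fafivakeseka, muakzis), so the final letter is not what conditions the rule; the last vowel is.
"resosug" has last vowel 'u'. The stems whose last vowel is 'u' (dulub → dulubim, lakukpuw → lakukpuwim) add -im.
The other patterns: stems whose last vowel is 'e' add fa- … -eka around the stem; stems whose last vowel is 'a' or 'i' insert -ak- after the first vowel.
So resosug → resosugim.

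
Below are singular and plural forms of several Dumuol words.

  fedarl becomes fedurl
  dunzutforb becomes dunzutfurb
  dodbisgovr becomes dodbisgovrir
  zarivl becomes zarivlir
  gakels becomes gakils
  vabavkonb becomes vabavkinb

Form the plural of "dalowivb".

dalowivbir

fedarl and zarivl both end in -l yet inflect differently (fedurl, zarivlir), so the final letter is not what conditions the rule; the second-to-last letter is.
"dalowivb" has second-to-last letter 'v'. The stems whose second-to-last letter is 'v' (dodbisgovr → dodbisgovrir, zarivl → zarivlir) add -ir.
The other patterns: stems whose second-to-last letter is 'r' change the last vowel to 'u'; stems whose second-to-last letter is 'l' or 'n' change the last vowel to 'i'.
So dalowivb → dalowivbir.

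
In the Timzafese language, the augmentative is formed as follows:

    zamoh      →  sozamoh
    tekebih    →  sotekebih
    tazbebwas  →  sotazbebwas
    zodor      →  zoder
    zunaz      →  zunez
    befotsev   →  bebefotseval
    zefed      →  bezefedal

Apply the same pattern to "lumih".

solumih

zamoh and zodor both have last vowel 'o' yet inflect differently (sozamoh, zoder), so the last vowel is not what conditions the rule; the final letter is.
"lumih" ends in -h. The stems ending in -h (zamoh → sozamoh, tekebih → sotekebih) add the prefix so-.
The other patterns: stems ending in -r or -z change the last vowel to 'e'; stems ending in -d or -v add be- … -al around the stem.
So lumih → solumih.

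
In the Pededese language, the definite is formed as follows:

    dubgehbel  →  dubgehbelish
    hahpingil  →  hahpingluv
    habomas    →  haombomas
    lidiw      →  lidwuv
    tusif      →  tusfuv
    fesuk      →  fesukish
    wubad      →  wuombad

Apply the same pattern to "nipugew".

hahpingil and dubgehbel both end in -l yet inflect differently (hahpingluv, dubgehbelish), so the final letter is not what conditions the rule; the last vowel is.
"nipugew" has last vowel 'e'. The one such stem in the data (dubgehbel → dubgehbelish) adds -ish, so the same rule applies.
So nipugew → nipugewish.

nipugewish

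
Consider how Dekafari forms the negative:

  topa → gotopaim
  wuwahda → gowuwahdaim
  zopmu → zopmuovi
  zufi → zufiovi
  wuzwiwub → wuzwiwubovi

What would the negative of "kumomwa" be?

gokumomwaim

wuwahda and wuzwiwub both begin with w- yet inflect differently (gowuwahdaim, wuzwiwubovi), so the first letter is not what conditions the rule; the final letter is.
"kumomwa" ends in -a. The stems ending in -a (topa → gotopaim, wuwahda → gowuwahdaim) add go- … -im around the stem.
So kumomwa → gokumomwaim.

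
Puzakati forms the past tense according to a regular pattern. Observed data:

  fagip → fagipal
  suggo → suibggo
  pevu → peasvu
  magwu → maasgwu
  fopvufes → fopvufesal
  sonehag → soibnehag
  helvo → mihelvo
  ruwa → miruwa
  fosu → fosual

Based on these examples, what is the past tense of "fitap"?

pevu and fosu both end in -u yet inflect differently (peasvu, fosual), so the final letter is not what conditions the rule; the first letter is.
"fitap" begins with f-. The stems beginning with f- (fosu → fosual, fopvufes → fopvufesal, fagip → fagipal) add -al.
The other patterns: stems beginning with m- or p- insert -as- after the first vowel; stems beginning with s- insert -ib- after the first vowel; stems beginning with h- or r- add the prefix mi-.
So fitap → fitapal.

fitapal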